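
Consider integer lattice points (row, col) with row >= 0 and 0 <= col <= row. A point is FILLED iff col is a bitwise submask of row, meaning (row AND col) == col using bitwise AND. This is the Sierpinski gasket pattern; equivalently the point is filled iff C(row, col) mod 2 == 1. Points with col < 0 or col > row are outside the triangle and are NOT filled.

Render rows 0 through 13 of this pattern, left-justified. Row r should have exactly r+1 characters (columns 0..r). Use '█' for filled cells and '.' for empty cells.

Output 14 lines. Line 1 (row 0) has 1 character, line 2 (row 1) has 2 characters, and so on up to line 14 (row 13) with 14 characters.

Answer: █
██
█.█
████
█...█
██..██
█.█.█.█
████████
█.......█
██......██
█.█.....█.█
████....████
█...█...█...█
██..██..██..██

Derivation:
r0=0: █
r1=1: ██
r2=10: █.█
r3=11: ████
r4=100: █...█
r5=101: ██..██
r6=110: █.█.█.█
r7=111: ████████
r8=1000: █.......█
r9=1001: ██......██
r10=1010: █.█.....█.█
r11=1011: ████....████
r12=1100: █...█...█...█
r13=1101: ██..██..██..██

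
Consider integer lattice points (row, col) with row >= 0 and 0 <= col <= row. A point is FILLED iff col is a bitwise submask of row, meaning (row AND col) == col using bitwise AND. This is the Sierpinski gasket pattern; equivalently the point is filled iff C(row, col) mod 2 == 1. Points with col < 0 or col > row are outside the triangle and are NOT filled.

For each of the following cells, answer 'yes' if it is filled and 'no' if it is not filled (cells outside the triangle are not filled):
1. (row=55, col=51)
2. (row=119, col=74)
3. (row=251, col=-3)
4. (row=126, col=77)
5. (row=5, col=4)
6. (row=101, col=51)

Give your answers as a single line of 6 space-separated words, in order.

Answer: yes no no no yes no

Derivation:
(55,51): row=0b110111, col=0b110011, row AND col = 0b110011 = 51; 51 == 51 -> filled
(119,74): row=0b1110111, col=0b1001010, row AND col = 0b1000010 = 66; 66 != 74 -> empty
(251,-3): col outside [0, 251] -> not filled
(126,77): row=0b1111110, col=0b1001101, row AND col = 0b1001100 = 76; 76 != 77 -> empty
(5,4): row=0b101, col=0b100, row AND col = 0b100 = 4; 4 == 4 -> filled
(101,51): row=0b1100101, col=0b110011, row AND col = 0b100001 = 33; 33 != 51 -> empty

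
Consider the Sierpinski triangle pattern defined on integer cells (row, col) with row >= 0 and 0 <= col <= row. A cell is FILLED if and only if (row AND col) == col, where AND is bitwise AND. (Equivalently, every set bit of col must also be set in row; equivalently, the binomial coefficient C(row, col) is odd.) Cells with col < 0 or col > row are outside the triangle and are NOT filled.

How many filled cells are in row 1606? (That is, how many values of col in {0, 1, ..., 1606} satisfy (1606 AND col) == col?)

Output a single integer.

1606 in binary = 11001000110
popcount(1606) = number of 1-bits in 11001000110 = 5
A col c satisfies (1606 AND c) == c iff every set bit of c is also set in 1606; each of the 5 set bits of 1606 can independently be on or off in c.
count = 2^5 = 32

Answer: 32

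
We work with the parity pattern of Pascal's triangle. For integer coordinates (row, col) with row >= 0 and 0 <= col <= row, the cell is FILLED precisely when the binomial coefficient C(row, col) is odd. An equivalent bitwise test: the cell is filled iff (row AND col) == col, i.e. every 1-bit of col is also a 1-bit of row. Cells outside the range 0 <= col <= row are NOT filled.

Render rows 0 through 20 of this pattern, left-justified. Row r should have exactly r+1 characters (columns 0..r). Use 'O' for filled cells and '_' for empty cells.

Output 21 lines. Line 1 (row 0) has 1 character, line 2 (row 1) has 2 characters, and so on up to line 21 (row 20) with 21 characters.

r0=0: O
r1=1: OO
r2=10: O_O
r3=11: OOOO
r4=100: O___O
r5=101: OO__OO
r6=110: O_O_O_O
r7=111: OOOOOOOO
r8=1000: O_______O
r9=1001: OO______OO
r10=1010: O_O_____O_O
r11=1011: OOOO____OOOO
r12=1100: O___O___O___O
r13=1101: OO__OO__OO__OO
r14=1110: O_O_O_O_O_O_O_O
r15=1111: OOOOOOOOOOOOOOOO
r16=10000: O_______________O
r17=10001: OO______________OO
r18=10010: O_O_____________O_O
r19=10011: OOOO____________OOOO
r20=10100: O___O___________O___O

Answer: O
OO
O_O
OOOO
O___O
OO__OO
O_O_O_O
OOOOOOOO
O_______O
OO______OO
O_O_____O_O
OOOO____OOOO
O___O___O___O
OO__OO__OO__OO
O_O_O_O_O_O_O_O
OOOOOOOOOOOOOOOO
O_______________O
OO______________OO
O_O_____________O_O
OOOO____________OOOO
O___O___________O___O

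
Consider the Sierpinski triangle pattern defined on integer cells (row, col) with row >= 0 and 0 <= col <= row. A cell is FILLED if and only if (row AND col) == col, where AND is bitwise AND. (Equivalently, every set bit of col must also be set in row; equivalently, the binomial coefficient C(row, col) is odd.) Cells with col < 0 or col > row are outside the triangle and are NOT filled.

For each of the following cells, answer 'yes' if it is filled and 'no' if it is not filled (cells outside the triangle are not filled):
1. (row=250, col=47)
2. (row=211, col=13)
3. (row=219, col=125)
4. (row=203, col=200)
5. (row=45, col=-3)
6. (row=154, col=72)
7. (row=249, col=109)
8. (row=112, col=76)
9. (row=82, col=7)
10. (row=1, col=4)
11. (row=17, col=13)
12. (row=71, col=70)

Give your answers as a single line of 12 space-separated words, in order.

(250,47): row=0b11111010, col=0b101111, row AND col = 0b101010 = 42; 42 != 47 -> empty
(211,13): row=0b11010011, col=0b1101, row AND col = 0b1 = 1; 1 != 13 -> empty
(219,125): row=0b11011011, col=0b1111101, row AND col = 0b1011001 = 89; 89 != 125 -> empty
(203,200): row=0b11001011, col=0b11001000, row AND col = 0b11001000 = 200; 200 == 200 -> filled
(45,-3): col outside [0, 45] -> not filled
(154,72): row=0b10011010, col=0b1001000, row AND col = 0b1000 = 8; 8 != 72 -> empty
(249,109): row=0b11111001, col=0b1101101, row AND col = 0b1101001 = 105; 105 != 109 -> empty
(112,76): row=0b1110000, col=0b1001100, row AND col = 0b1000000 = 64; 64 != 76 -> empty
(82,7): row=0b1010010, col=0b111, row AND col = 0b10 = 2; 2 != 7 -> empty
(1,4): col outside [0, 1] -> not filled
(17,13): row=0b10001, col=0b1101, row AND col = 0b1 = 1; 1 != 13 -> empty
(71,70): row=0b1000111, col=0b1000110, row AND col = 0b1000110 = 70; 70 == 70 -> filled

Answer: no no no yes no no no no no no no yes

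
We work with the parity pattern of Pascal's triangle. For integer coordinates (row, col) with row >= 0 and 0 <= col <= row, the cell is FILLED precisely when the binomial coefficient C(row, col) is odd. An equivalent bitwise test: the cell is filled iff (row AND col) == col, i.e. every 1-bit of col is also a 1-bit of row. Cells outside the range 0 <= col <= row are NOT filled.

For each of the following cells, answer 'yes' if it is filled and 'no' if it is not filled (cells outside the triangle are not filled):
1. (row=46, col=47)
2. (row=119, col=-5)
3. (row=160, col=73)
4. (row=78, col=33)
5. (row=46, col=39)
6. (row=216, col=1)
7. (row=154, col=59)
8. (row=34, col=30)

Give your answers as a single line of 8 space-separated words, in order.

Answer: no no no no no no no no

Derivation:
(46,47): col outside [0, 46] -> not filled
(119,-5): col outside [0, 119] -> not filled
(160,73): row=0b10100000, col=0b1001001, row AND col = 0b0 = 0; 0 != 73 -> empty
(78,33): row=0b1001110, col=0b100001, row AND col = 0b0 = 0; 0 != 33 -> empty
(46,39): row=0b101110, col=0b100111, row AND col = 0b100110 = 38; 38 != 39 -> empty
(216,1): row=0b11011000, col=0b1, row AND col = 0b0 = 0; 0 != 1 -> empty
(154,59): row=0b10011010, col=0b111011, row AND col = 0b11010 = 26; 26 != 59 -> empty
(34,30): row=0b100010, col=0b11110, row AND col = 0b10 = 2; 2 != 30 -> empty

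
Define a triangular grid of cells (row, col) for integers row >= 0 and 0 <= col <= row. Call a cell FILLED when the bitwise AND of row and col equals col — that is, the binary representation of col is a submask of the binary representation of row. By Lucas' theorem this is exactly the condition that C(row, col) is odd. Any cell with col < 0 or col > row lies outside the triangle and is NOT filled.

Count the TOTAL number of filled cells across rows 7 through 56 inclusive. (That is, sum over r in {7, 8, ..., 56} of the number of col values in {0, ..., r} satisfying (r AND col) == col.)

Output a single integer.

Answer: 502

Derivation:
r7=111 pc3: +8 =8
r8=1000 pc1: +2 =10
r9=1001 pc2: +4 =14
r10=1010 pc2: +4 =18
r11=1011 pc3: +8 =26
r12=1100 pc2: +4 =30
r13=1101 pc3: +8 =38
r14=1110 pc3: +8 =46
r15=1111 pc4: +16 =62
r16=10000 pc1: +2 =64
r17=10001 pc2: +4 =68
r18=10010 pc2: +4 =72
r19=10011 pc3: +8 =80
r20=10100 pc2: +4 =84
r21=10101 pc3: +8 =92
r22=10110 pc3: +8 =100
r23=10111 pc4: +16 =116
r24=11000 pc2: +4 =120
r25=11001 pc3: +8 =128
r26=11010 pc3: +8 =136
r27=11011 pc4: +16 =152
r28=11100 pc3: +8 =160
r29=11101 pc4: +16 =176
r30=11110 pc4: +16 =192
r31=11111 pc5: +32 =224
r32=100000 pc1: +2 =226
r33=100001 pc2: +4 =230
r34=100010 pc2: +4 =234
r35=100011 pc3: +8 =242
r36=100100 pc2: +4 =246
r37=100101 pc3: +8 =254
r38=100110 pc3: +8 =262
r39=100111 pc4: +16 =278
r40=101000 pc2: +4 =282
r41=101001 pc3: +8 =290
r42=101010 pc3: +8 =298
r43=101011 pc4: +16 =314
r44=101100 pc3: +8 =322
r45=101101 pc4: +16 =338
r46=101110 pc4: +16 =354
r47=101111 pc5: +32 =386
r48=110000 pc2: +4 =390
r49=110001 pc3: +8 =398
r50=110010 pc3: +8 =406
r51=110011 pc4: +16 =422
r52=110100 pc3: +8 =430
r53=110101 pc4: +16 =446
r54=110110 pc4: +16 =462
r55=110111 pc5: +32 =494
r56=111000 pc3: +8 =502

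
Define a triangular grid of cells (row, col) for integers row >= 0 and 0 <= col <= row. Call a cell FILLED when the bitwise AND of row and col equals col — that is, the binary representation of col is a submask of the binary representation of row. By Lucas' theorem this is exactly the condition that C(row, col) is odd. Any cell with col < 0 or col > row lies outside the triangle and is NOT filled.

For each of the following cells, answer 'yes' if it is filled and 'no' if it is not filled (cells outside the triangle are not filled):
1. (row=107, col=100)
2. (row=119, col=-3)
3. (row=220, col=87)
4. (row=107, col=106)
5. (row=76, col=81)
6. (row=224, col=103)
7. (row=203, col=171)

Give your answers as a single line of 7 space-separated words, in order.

(107,100): row=0b1101011, col=0b1100100, row AND col = 0b1100000 = 96; 96 != 100 -> empty
(119,-3): col outside [0, 119] -> not filled
(220,87): row=0b11011100, col=0b1010111, row AND col = 0b1010100 = 84; 84 != 87 -> empty
(107,106): row=0b1101011, col=0b1101010, row AND col = 0b1101010 = 106; 106 == 106 -> filled
(76,81): col outside [0, 76] -> not filled
(224,103): row=0b11100000, col=0b1100111, row AND col = 0b1100000 = 96; 96 != 103 -> empty
(203,171): row=0b11001011, col=0b10101011, row AND col = 0b10001011 = 139; 139 != 171 -> empty

Answer: no no no yes no no no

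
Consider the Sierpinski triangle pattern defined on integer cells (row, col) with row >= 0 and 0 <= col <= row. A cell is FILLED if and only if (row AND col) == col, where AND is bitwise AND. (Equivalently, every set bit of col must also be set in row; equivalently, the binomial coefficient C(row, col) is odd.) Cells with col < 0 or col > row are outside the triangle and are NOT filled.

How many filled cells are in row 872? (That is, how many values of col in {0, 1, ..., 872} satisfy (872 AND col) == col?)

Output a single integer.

872 in binary = 1101101000
popcount(872) = number of 1-bits in 1101101000 = 5
A col c satisfies (872 AND c) == c iff every set bit of c is also set in 872; each of the 5 set bits of 872 can independently be on or off in c.
count = 2^5 = 32

Answer: 32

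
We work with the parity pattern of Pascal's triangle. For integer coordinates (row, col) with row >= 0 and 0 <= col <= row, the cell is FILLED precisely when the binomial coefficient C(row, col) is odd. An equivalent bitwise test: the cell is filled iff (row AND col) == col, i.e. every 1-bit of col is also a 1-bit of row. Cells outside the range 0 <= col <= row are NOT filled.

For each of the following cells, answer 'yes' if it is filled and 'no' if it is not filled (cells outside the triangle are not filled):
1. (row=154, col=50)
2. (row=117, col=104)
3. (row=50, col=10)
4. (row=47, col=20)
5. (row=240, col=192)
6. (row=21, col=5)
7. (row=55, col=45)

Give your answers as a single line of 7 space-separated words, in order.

Answer: no no no no yes yes no

Derivation:
(154,50): row=0b10011010, col=0b110010, row AND col = 0b10010 = 18; 18 != 50 -> empty
(117,104): row=0b1110101, col=0b1101000, row AND col = 0b1100000 = 96; 96 != 104 -> empty
(50,10): row=0b110010, col=0b1010, row AND col = 0b10 = 2; 2 != 10 -> empty
(47,20): row=0b101111, col=0b10100, row AND col = 0b100 = 4; 4 != 20 -> empty
(240,192): row=0b11110000, col=0b11000000, row AND col = 0b11000000 = 192; 192 == 192 -> filled
(21,5): row=0b10101, col=0b101, row AND col = 0b101 = 5; 5 == 5 -> filled
(55,45): row=0b110111, col=0b101101, row AND col = 0b100101 = 37; 37 != 45 -> empty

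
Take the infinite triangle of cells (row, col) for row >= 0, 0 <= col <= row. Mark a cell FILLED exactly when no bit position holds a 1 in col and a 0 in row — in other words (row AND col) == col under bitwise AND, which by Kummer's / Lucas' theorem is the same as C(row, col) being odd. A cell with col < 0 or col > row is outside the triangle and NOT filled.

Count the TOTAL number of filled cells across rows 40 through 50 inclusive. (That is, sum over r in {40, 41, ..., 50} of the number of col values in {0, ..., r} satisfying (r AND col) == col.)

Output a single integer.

r40=101000 pc2: +4 =4
r41=101001 pc3: +8 =12
r42=101010 pc3: +8 =20
r43=101011 pc4: +16 =36
r44=101100 pc3: +8 =44
r45=101101 pc4: +16 =60
r46=101110 pc4: +16 =76
r47=101111 pc5: +32 =108
r48=110000 pc2: +4 =112
r49=110001 pc3: +8 =120
r50=110010 pc3: +8 =128

Answer: 128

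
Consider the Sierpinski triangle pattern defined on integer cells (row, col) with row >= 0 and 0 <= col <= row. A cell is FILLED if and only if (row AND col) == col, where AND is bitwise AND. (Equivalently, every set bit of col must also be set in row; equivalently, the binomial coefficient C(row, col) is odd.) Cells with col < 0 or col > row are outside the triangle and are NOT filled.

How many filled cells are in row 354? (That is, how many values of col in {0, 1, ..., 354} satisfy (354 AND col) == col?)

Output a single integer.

354 in binary = 101100010
popcount(354) = number of 1-bits in 101100010 = 4
A col c satisfies (354 AND c) == c iff every set bit of c is also set in 354; each of the 4 set bits of 354 can independently be on or off in c.
count = 2^4 = 16

Answer: 16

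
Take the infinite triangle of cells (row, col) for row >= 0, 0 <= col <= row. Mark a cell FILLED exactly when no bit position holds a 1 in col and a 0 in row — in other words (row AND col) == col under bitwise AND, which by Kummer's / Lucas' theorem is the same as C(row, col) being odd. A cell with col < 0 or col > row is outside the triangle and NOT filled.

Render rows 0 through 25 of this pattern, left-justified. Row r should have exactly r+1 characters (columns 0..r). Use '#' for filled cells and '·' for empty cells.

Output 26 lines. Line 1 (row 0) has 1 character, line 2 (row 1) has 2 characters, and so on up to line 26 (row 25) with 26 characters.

r0=0: #
r1=1: ##
r2=10: #·#
r3=11: ####
r4=100: #···#
r5=101: ##··##
r6=110: #·#·#·#
r7=111: ########
r8=1000: #·······#
r9=1001: ##······##
r10=1010: #·#·····#·#
r11=1011: ####····####
r12=1100: #···#···#···#
r13=1101: ##··##··##··##
r14=1110: #·#·#·#·#·#·#·#
r15=1111: ################
r16=10000: #···············#
r17=10001: ##··············##
r18=10010: #·#·············#·#
r19=10011: ####············####
r20=10100: #···#···········#···#
r21=10101: ##··##··········##··##
r22=10110: #·#·#·#·········#·#·#·#
r23=10111: ########········########
r24=11000: #·······#·······#·······#
r25=11001: ##······##······##······##

Answer: #
##
#·#
####
#···#
##··##
#·#·#·#
########
#·······#
##······##
#·#·····#·#
####····####
#···#···#···#
##··##··##··##
#·#·#·#·#·#·#·#
################
#···············#
##··············##
#·#·············#·#
####············####
#···#···········#···#
##··##··········##··##
#·#·#·#·········#·#·#·#
########········########
#·······#·······#·······#
##······##······##······##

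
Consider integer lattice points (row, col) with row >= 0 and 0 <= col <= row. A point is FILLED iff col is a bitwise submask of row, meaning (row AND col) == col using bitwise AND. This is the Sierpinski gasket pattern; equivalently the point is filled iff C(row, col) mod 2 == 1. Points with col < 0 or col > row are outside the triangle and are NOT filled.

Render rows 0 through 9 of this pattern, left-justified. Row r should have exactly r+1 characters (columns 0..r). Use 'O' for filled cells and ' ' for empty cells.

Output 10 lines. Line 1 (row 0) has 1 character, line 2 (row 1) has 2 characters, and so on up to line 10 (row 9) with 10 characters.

r0=0: O
r1=1: OO
r2=10: O O
r3=11: OOOO
r4=100: O   O
r5=101: OO  OO
r6=110: O O O O
r7=111: OOOOOOOO
r8=1000: O       O
r9=1001: OO      OO

Answer: O
OO
O O
OOOO
O   O
OO  OO
O O O O
OOOOOOOO
O       O
OO      OO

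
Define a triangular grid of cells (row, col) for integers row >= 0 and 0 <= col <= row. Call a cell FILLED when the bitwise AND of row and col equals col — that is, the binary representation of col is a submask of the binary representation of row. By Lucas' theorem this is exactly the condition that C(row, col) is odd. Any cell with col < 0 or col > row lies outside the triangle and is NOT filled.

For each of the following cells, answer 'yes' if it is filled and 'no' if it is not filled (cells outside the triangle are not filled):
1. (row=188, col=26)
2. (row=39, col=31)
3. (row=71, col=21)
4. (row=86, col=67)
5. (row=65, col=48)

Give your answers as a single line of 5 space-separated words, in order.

Answer: no no no no no

Derivation:
(188,26): row=0b10111100, col=0b11010, row AND col = 0b11000 = 24; 24 != 26 -> empty
(39,31): row=0b100111, col=0b11111, row AND col = 0b111 = 7; 7 != 31 -> empty
(71,21): row=0b1000111, col=0b10101, row AND col = 0b101 = 5; 5 != 21 -> empty
(86,67): row=0b1010110, col=0b1000011, row AND col = 0b1000010 = 66; 66 != 67 -> empty
(65,48): row=0b1000001, col=0b110000, row AND col = 0b0 = 0; 0 != 48 -> empty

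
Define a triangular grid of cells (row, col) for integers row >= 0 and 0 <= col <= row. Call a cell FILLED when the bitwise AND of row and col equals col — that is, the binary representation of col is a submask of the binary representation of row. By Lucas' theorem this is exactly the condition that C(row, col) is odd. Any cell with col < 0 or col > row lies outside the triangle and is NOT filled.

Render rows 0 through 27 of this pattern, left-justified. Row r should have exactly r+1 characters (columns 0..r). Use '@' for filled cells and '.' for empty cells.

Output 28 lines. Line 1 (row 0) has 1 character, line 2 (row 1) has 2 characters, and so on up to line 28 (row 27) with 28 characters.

r0=0: @
r1=1: @@
r2=10: @.@
r3=11: @@@@
r4=100: @...@
r5=101: @@..@@
r6=110: @.@.@.@
r7=111: @@@@@@@@
r8=1000: @.......@
r9=1001: @@......@@
r10=1010: @.@.....@.@
r11=1011: @@@@....@@@@
r12=1100: @...@...@...@
r13=1101: @@..@@..@@..@@
r14=1110: @.@.@.@.@.@.@.@
r15=1111: @@@@@@@@@@@@@@@@
r16=10000: @...............@
r17=10001: @@..............@@
r18=10010: @.@.............@.@
r19=10011: @@@@............@@@@
r20=10100: @...@...........@...@
r21=10101: @@..@@..........@@..@@
r22=10110: @.@.@.@.........@.@.@.@
r23=10111: @@@@@@@@........@@@@@@@@
r24=11000: @.......@.......@.......@
r25=11001: @@......@@......@@......@@
r26=11010: @.@.....@.@.....@.@.....@.@
r27=11011: @@@@....@@@@....@@@@....@@@@

Answer: @
@@
@.@
@@@@
@...@
@@..@@
@.@.@.@
@@@@@@@@
@.......@
@@......@@
@.@.....@.@
@@@@....@@@@
@...@...@...@
@@..@@..@@..@@
@.@.@.@.@.@.@.@
@@@@@@@@@@@@@@@@
@...............@
@@..............@@
@.@.............@.@
@@@@............@@@@
@...@...........@...@
@@..@@..........@@..@@
@.@.@.@.........@.@.@.@
@@@@@@@@........@@@@@@@@
@.......@.......@.......@
@@......@@......@@......@@
@.@.....@.@.....@.@.....@.@
@@@@....@@@@....@@@@....@@@@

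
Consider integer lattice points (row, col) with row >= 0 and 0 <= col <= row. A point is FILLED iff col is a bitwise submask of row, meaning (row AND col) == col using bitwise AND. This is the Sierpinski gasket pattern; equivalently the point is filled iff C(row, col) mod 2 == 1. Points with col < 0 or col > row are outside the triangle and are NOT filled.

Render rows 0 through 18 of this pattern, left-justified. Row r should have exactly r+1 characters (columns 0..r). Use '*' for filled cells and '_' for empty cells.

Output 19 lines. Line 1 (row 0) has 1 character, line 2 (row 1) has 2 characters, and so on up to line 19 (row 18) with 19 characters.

Answer: *
**
*_*
****
*___*
**__**
*_*_*_*
********
*_______*
**______**
*_*_____*_*
****____****
*___*___*___*
**__**__**__**
*_*_*_*_*_*_*_*
****************
*_______________*
**______________**
*_*_____________*_*

Derivation:
r0=0: *
r1=1: **
r2=10: *_*
r3=11: ****
r4=100: *___*
r5=101: **__**
r6=110: *_*_*_*
r7=111: ********
r8=1000: *_______*
r9=1001: **______**
r10=1010: *_*_____*_*
r11=1011: ****____****
r12=1100: *___*___*___*
r13=1101: **__**__**__**
r14=1110: *_*_*_*_*_*_*_*
r15=1111: ****************
r16=10000: *_______________*
r17=10001: **______________**
r18=10010: *_*_____________*_*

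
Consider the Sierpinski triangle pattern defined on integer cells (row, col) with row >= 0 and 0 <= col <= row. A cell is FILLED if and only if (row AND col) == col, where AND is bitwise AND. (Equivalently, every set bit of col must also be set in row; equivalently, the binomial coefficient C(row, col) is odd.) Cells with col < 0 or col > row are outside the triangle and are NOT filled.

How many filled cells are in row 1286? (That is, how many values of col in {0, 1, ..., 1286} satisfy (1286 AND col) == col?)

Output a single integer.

Answer: 16

Derivation:
1286 in binary = 10100000110
popcount(1286) = number of 1-bits in 10100000110 = 4
A col c satisfies (1286 AND c) == c iff every set bit of c is also set in 1286; each of the 4 set bits of 1286 can independently be on or off in c.
count = 2^4 = 16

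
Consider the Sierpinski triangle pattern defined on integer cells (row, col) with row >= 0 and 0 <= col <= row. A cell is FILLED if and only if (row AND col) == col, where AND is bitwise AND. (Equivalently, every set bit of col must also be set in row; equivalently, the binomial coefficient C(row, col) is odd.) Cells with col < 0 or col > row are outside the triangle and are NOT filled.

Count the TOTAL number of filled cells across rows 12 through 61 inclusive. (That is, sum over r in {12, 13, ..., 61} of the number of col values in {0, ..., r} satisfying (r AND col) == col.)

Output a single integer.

r12=1100 pc2: +4 =4
r13=1101 pc3: +8 =12
r14=1110 pc3: +8 =20
r15=1111 pc4: +16 =36
r16=10000 pc1: +2 =38
r17=10001 pc2: +4 =42
r18=10010 pc2: +4 =46
r19=10011 pc3: +8 =54
r20=10100 pc2: +4 =58
r21=10101 pc3: +8 =66
r22=10110 pc3: +8 =74
r23=10111 pc4: +16 =90
r24=11000 pc2: +4 =94
r25=11001 pc3: +8 =102
r26=11010 pc3: +8 =110
r27=11011 pc4: +16 =126
r28=11100 pc3: +8 =134
r29=11101 pc4: +16 =150
r30=11110 pc4: +16 =166
r31=11111 pc5: +32 =198
r32=100000 pc1: +2 =200
r33=100001 pc2: +4 =204
r34=100010 pc2: +4 =208
r35=100011 pc3: +8 =216
r36=100100 pc2: +4 =220
r37=100101 pc3: +8 =228
r38=100110 pc3: +8 =236
r39=100111 pc4: +16 =252
r40=101000 pc2: +4 =256
r41=101001 pc3: +8 =264
r42=101010 pc3: +8 =272
r43=101011 pc4: +16 =288
r44=101100 pc3: +8 =296
r45=101101 pc4: +16 =312
r46=101110 pc4: +16 =328
r47=101111 pc5: +32 =360
r48=110000 pc2: +4 =364
r49=110001 pc3: +8 =372
r50=110010 pc3: +8 =380
r51=110011 pc4: +16 =396
r52=110100 pc3: +8 =404
r53=110101 pc4: +16 =420
r54=110110 pc4: +16 =436
r55=110111 pc5: +32 =468
r56=111000 pc3: +8 =476
r57=111001 pc4: +16 =492
r58=111010 pc4: +16 =508
r59=111011 pc5: +32 =540
r60=111100 pc4: +16 =556
r61=111101 pc5: +32 =588

Answer: 588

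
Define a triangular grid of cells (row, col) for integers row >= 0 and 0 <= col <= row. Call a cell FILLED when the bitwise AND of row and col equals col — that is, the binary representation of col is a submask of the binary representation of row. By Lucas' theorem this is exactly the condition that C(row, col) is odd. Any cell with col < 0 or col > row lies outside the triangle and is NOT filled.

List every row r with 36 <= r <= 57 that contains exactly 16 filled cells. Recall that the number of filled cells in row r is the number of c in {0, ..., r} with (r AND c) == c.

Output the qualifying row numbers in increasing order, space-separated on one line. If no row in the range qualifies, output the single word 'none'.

Answer: 39 43 45 46 51 53 54 57

Derivation:
Row r has 2^popcount(r) filled cells, so we need popcount(r) = log2(16) = 4.
Scan r = 36..57 and keep those with exactly 4 one-bits:
r=36=100100 popcount=2 -> skip
r=37=100101 popcount=3 -> skip
r=38=100110 popcount=3 -> skip
r=39=100111 popcount=4 -> KEEP
r=40=101000 popcount=2 -> skip
r=41=101001 popcount=3 -> skip
r=42=101010 popcount=3 -> skip
r=43=101011 popcount=4 -> KEEP
r=44=101100 popcount=3 -> skip
r=45=101101 popcount=4 -> KEEP
r=46=101110 popcount=4 -> KEEP
r=47=101111 popcount=5 -> skip
r=48=110000 popcount=2 -> skip
r=49=110001 popcount=3 -> skip
r=50=110010 popcount=3 -> skip
r=51=110011 popcount=4 -> KEEP
r=52=110100 popcount=3 -> skip
r=53=110101 popcount=4 -> KEEP
r=54=110110 popcount=4 -> KEEP
r=55=110111 popcount=5 -> skip
r=56=111000 popcount=3 -> skip
r=57=111001 popcount=4 -> KEEP
Kept rows: 39 43 45 46 51 53 54 57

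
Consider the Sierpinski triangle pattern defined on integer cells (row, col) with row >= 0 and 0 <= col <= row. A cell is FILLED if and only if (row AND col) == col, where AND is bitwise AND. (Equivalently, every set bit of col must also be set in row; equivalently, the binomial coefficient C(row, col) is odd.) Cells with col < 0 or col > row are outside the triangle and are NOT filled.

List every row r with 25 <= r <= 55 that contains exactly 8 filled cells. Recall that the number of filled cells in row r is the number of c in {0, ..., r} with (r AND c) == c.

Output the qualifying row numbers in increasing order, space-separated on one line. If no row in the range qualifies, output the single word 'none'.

Row r has 2^popcount(r) filled cells, so we need popcount(r) = log2(8) = 3.
Scan r = 25..55 and keep those with exactly 3 one-bits:
r=25=11001 popcount=3 -> KEEP
r=26=11010 popcount=3 -> KEEP
r=27=11011 popcount=4 -> skip
r=28=11100 popcount=3 -> KEEP
r=29=11101 popcount=4 -> skip
r=30=11110 popcount=4 -> skip
r=31=11111 popcount=5 -> skip
r=32=100000 popcount=1 -> skip
r=33=100001 popcount=2 -> skip
r=34=100010 popcount=2 -> skip
r=35=100011 popcount=3 -> KEEP
r=36=100100 popcount=2 -> skip
r=37=100101 popcount=3 -> KEEP
r=38=100110 popcount=3 -> KEEP
r=39=100111 popcount=4 -> skip
r=40=101000 popcount=2 -> skip
r=41=101001 popcount=3 -> KEEP
r=42=101010 popcount=3 -> KEEP
r=43=101011 popcount=4 -> skip
r=44=101100 popcount=3 -> KEEP
r=45=101101 popcount=4 -> skip
r=46=101110 popcount=4 -> skip
r=47=101111 popcount=5 -> skip
r=48=110000 popcount=2 -> skip
r=49=110001 popcount=3 -> KEEP
r=50=110010 popcount=3 -> KEEP
r=51=110011 popcount=4 -> skip
r=52=110100 popcount=3 -> KEEP
r=53=110101 popcount=4 -> skip
r=54=110110 popcount=4 -> skip
r=55=110111 popcount=5 -> skip
Kept rows: 25 26 28 35 37 38 41 42 44 49 50 52

Answer: 25 26 28 35 37 38 41 42 44 49 50 52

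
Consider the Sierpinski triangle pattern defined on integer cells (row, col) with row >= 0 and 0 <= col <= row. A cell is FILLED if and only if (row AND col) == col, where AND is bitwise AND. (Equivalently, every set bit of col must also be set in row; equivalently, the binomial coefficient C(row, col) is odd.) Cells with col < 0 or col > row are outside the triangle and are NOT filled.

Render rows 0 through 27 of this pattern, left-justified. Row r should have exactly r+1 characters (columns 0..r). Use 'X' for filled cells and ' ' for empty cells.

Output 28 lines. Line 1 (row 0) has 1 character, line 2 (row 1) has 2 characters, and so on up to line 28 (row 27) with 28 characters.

r0=0: X
r1=1: XX
r2=10: X X
r3=11: XXXX
r4=100: X   X
r5=101: XX  XX
r6=110: X X X X
r7=111: XXXXXXXX
r8=1000: X       X
r9=1001: XX      XX
r10=1010: X X     X X
r11=1011: XXXX    XXXX
r12=1100: X   X   X   X
r13=1101: XX  XX  XX  XX
r14=1110: X X X X X X X X
r15=1111: XXXXXXXXXXXXXXXX
r16=10000: X               X
r17=10001: XX              XX
r18=10010: X X             X X
r19=10011: XXXX            XXXX
r20=10100: X   X           X   X
r21=10101: XX  XX          XX  XX
r22=10110: X X X X         X X X X
r23=10111: XXXXXXXX        XXXXXXXX
r24=11000: X       X       X       X
r25=11001: XX      XX      XX      XX
r26=11010: X X     X X     X X     X X
r27=11011: XXXX    XXXX    XXXX    XXXX

Answer: X
XX
X X
XXXX
X   X
XX  XX
X X X X
XXXXXXXX
X       X
XX      XX
X X     X X
XXXX    XXXX
X   X   X   X
XX  XX  XX  XX
X X X X X X X X
XXXXXXXXXXXXXXXX
X               X
XX              XX
X X             X X
XXXX            XXXX
X   X           X   X
XX  XX          XX  XX
X X X X         X X X X
XXXXXXXX        XXXXXXXX
X       X       X       X
XX      XX      XX      XX
X X     X X     X X     X X
XXXX    XXXX    XXXX    XXXX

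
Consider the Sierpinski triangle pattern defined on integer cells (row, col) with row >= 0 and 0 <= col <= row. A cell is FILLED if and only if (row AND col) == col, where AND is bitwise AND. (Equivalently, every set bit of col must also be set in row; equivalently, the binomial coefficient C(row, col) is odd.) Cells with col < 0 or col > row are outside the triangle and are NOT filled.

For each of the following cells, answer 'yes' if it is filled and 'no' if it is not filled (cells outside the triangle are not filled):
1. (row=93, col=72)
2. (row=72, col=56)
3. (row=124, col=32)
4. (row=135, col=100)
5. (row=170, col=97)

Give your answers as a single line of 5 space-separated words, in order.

Answer: yes no yes no no

Derivation:
(93,72): row=0b1011101, col=0b1001000, row AND col = 0b1001000 = 72; 72 == 72 -> filled
(72,56): row=0b1001000, col=0b111000, row AND col = 0b1000 = 8; 8 != 56 -> empty
(124,32): row=0b1111100, col=0b100000, row AND col = 0b100000 = 32; 32 == 32 -> filled
(135,100): row=0b10000111, col=0b1100100, row AND col = 0b100 = 4; 4 != 100 -> empty
(170,97): row=0b10101010, col=0b1100001, row AND col = 0b100000 = 32; 32 != 97 -> empty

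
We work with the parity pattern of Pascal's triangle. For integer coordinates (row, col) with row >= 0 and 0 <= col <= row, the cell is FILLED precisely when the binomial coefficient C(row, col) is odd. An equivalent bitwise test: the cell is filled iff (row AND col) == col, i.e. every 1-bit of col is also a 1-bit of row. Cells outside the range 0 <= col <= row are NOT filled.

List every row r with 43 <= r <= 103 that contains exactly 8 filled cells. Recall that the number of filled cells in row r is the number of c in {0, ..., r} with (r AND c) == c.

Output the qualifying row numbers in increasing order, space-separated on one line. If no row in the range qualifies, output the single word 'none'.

Row r has 2^popcount(r) filled cells, so we need popcount(r) = log2(8) = 3.
Scan r = 43..103 and keep those with exactly 3 one-bits:
r=43=101011 popcount=4 -> skip
r=44=101100 popcount=3 -> KEEP
r=45=101101 popcount=4 -> skip
r=46=101110 popcount=4 -> skip
r=47=101111 popcount=5 -> skip
r=48=110000 popcount=2 -> skip
r=49=110001 popcount=3 -> KEEP
r=50=110010 popcount=3 -> KEEP
r=51=110011 popcount=4 -> skip
r=52=110100 popcount=3 -> KEEP
r=53=110101 popcount=4 -> skip
r=54=110110 popcount=4 -> skip
r=55=110111 popcount=5 -> skip
r=56=111000 popcount=3 -> KEEP
r=57=111001 popcount=4 -> skip
r=58=111010 popcount=4 -> skip
r=59=111011 popcount=5 -> skip
r=60=111100 popcount=4 -> skip
r=61=111101 popcount=5 -> skip
r=62=111110 popcount=5 -> skip
r=63=111111 popcount=6 -> skip
r=64=1000000 popcount=1 -> skip
r=65=1000001 popcount=2 -> skip
r=66=1000010 popcount=2 -> skip
r=67=1000011 popcount=3 -> KEEP
r=68=1000100 popcount=2 -> skip
r=69=1000101 popcount=3 -> KEEP
r=70=1000110 popcount=3 -> KEEP
r=71=1000111 popcount=4 -> skip
r=72=1001000 popcount=2 -> skip
r=73=1001001 popcount=3 -> KEEP
r=74=1001010 popcount=3 -> KEEP
r=75=1001011 popcount=4 -> skip
r=76=1001100 popcount=3 -> KEEP
r=77=1001101 popcount=4 -> skip
r=78=1001110 popcount=4 -> skip
r=79=1001111 popcount=5 -> skip
r=80=1010000 popcount=2 -> skip
r=81=1010001 popcount=3 -> KEEP
r=82=1010010 popcount=3 -> KEEP
r=83=1010011 popcount=4 -> skip
r=84=1010100 popcount=3 -> KEEP
r=85=1010101 popcount=4 -> skip
r=86=1010110 popcount=4 -> skip
r=87=1010111 popcount=5 -> skip
r=88=1011000 popcount=3 -> KEEP
r=89=1011001 popcount=4 -> skip
r=90=1011010 popcount=4 -> skip
r=91=1011011 popcount=5 -> skip
r=92=1011100 popcount=4 -> skip
r=93=1011101 popcount=5 -> skip
r=94=1011110 popcount=5 -> skip
r=95=1011111 popcount=6 -> skip
r=96=1100000 popcount=2 -> skip
r=97=1100001 popcount=3 -> KEEP
r=98=1100010 popcount=3 -> KEEP
r=99=1100011 popcount=4 -> skip
r=100=1100100 popcount=3 -> KEEP
r=101=1100101 popcount=4 -> skip
r=102=1100110 popcount=4 -> skip
r=103=1100111 popcount=5 -> skip
Kept rows: 44 49 50 52 56 67 69 70 73 74 76 81 82 84 88 97 98 100

Answer: 44 49 50 52 56 67 69 70 73 74 76 81 82 84 88 97 98 100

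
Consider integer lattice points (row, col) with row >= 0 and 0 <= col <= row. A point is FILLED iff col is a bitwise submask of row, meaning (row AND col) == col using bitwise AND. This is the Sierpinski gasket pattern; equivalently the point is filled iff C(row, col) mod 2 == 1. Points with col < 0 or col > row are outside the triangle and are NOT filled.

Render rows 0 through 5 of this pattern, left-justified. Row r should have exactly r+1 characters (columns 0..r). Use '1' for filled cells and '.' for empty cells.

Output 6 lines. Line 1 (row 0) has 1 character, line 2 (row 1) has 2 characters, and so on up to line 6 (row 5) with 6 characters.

Answer: 1
11
1.1
1111
1...1
11..11

Derivation:
r0=0: 1
r1=1: 11
r2=10: 1.1
r3=11: 1111
r4=100: 1...1
r5=101: 11..11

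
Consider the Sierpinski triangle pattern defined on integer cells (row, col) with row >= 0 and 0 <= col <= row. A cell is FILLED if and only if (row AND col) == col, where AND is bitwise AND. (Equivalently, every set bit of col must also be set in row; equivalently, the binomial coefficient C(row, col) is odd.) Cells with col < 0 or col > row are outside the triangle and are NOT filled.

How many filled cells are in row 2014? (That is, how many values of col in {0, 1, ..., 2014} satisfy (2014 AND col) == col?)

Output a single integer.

2014 in binary = 11111011110
popcount(2014) = number of 1-bits in 11111011110 = 9
A col c satisfies (2014 AND c) == c iff every set bit of c is also set in 2014; each of the 9 set bits of 2014 can independently be on or off in c.
count = 2^9 = 512

Answer: 512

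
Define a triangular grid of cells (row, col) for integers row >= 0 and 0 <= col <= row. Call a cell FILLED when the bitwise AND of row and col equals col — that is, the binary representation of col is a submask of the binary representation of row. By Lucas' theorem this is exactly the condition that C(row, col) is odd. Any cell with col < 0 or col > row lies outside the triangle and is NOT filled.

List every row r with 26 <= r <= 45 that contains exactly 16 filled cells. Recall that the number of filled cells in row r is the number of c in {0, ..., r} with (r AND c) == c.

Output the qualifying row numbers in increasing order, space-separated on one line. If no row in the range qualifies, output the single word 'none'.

Answer: 27 29 30 39 43 45

Derivation:
Row r has 2^popcount(r) filled cells, so we need popcount(r) = log2(16) = 4.
Scan r = 26..45 and keep those with exactly 4 one-bits:
r=26=11010 popcount=3 -> skip
r=27=11011 popcount=4 -> KEEP
r=28=11100 popcount=3 -> skip
r=29=11101 popcount=4 -> KEEP
r=30=11110 popcount=4 -> KEEP
r=31=11111 popcount=5 -> skip
r=32=100000 popcount=1 -> skip
r=33=100001 popcount=2 -> skip
r=34=100010 popcount=2 -> skip
r=35=100011 popcount=3 -> skip
r=36=100100 popcount=2 -> skip
r=37=100101 popcount=3 -> skip
r=38=100110 popcount=3 -> skip
r=39=100111 popcount=4 -> KEEP
r=40=101000 popcount=2 -> skip
r=41=101001 popcount=3 -> skip
r=42=101010 popcount=3 -> skip
r=43=101011 popcount=4 -> KEEP
r=44=101100 popcount=3 -> skip
r=45=101101 popcount=4 -> KEEP
Kept rows: 27 29 30 39 43 45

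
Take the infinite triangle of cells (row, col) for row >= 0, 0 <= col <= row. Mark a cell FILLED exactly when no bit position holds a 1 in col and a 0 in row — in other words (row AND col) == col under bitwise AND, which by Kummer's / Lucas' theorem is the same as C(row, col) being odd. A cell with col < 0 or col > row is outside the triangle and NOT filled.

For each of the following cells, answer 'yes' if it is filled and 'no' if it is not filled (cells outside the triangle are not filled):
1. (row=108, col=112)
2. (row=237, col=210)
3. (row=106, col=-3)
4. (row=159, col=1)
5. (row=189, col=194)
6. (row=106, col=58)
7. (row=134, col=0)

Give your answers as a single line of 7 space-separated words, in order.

Answer: no no no yes no no yes

Derivation:
(108,112): col outside [0, 108] -> not filled
(237,210): row=0b11101101, col=0b11010010, row AND col = 0b11000000 = 192; 192 != 210 -> empty
(106,-3): col outside [0, 106] -> not filled
(159,1): row=0b10011111, col=0b1, row AND col = 0b1 = 1; 1 == 1 -> filled
(189,194): col outside [0, 189] -> not filled
(106,58): row=0b1101010, col=0b111010, row AND col = 0b101010 = 42; 42 != 58 -> empty
(134,0): row=0b10000110, col=0b0, row AND col = 0b0 = 0; 0 == 0 -> filled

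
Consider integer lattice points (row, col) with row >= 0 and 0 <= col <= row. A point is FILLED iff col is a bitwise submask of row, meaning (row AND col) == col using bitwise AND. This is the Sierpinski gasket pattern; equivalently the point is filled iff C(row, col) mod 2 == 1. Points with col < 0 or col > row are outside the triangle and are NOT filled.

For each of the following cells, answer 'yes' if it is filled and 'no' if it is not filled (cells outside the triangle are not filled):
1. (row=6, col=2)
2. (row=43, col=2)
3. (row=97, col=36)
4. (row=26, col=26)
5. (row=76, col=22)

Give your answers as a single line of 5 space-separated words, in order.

(6,2): row=0b110, col=0b10, row AND col = 0b10 = 2; 2 == 2 -> filled
(43,2): row=0b101011, col=0b10, row AND col = 0b10 = 2; 2 == 2 -> filled
(97,36): row=0b1100001, col=0b100100, row AND col = 0b100000 = 32; 32 != 36 -> empty
(26,26): row=0b11010, col=0b11010, row AND col = 0b11010 = 26; 26 == 26 -> filled
(76,22): row=0b1001100, col=0b10110, row AND col = 0b100 = 4; 4 != 22 -> empty

Answer: yes yes no yes no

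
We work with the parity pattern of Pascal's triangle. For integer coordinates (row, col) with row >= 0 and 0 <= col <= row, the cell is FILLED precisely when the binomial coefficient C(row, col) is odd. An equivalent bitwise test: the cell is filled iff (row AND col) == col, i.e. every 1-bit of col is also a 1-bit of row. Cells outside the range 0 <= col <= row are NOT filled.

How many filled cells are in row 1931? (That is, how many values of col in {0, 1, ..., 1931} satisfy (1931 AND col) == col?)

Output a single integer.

Answer: 128

Derivation:
1931 in binary = 11110001011
popcount(1931) = number of 1-bits in 11110001011 = 7
A col c satisfies (1931 AND c) == c iff every set bit of c is also set in 1931; each of the 7 set bits of 1931 can independently be on or off in c.
count = 2^7 = 128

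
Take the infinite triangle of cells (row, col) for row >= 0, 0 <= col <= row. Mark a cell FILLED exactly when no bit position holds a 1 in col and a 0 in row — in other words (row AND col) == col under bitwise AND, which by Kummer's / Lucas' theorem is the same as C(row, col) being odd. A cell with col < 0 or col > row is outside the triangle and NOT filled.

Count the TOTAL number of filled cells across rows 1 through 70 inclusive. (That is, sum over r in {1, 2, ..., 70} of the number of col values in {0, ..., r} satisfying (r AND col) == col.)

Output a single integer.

r1=1 pc1: +2 =2
r2=10 pc1: +2 =4
r3=11 pc2: +4 =8
r4=100 pc1: +2 =10
r5=101 pc2: +4 =14
r6=110 pc2: +4 =18
r7=111 pc3: +8 =26
r8=1000 pc1: +2 =28
r9=1001 pc2: +4 =32
r10=1010 pc2: +4 =36
r11=1011 pc3: +8 =44
r12=1100 pc2: +4 =48
r13=1101 pc3: +8 =56
r14=1110 pc3: +8 =64
r15=1111 pc4: +16 =80
r16=10000 pc1: +2 =82
r17=10001 pc2: +4 =86
r18=10010 pc2: +4 =90
r19=10011 pc3: +8 =98
r20=10100 pc2: +4 =102
r21=10101 pc3: +8 =110
r22=10110 pc3: +8 =118
r23=10111 pc4: +16 =134
r24=11000 pc2: +4 =138
r25=11001 pc3: +8 =146
r26=11010 pc3: +8 =154
r27=11011 pc4: +16 =170
r28=11100 pc3: +8 =178
r29=11101 pc4: +16 =194
r30=11110 pc4: +16 =210
r31=11111 pc5: +32 =242
r32=100000 pc1: +2 =244
r33=100001 pc2: +4 =248
r34=100010 pc2: +4 =252
r35=100011 pc3: +8 =260
r36=100100 pc2: +4 =264
r37=100101 pc3: +8 =272
r38=100110 pc3: +8 =280
r39=100111 pc4: +16 =296
r40=101000 pc2: +4 =300
r41=101001 pc3: +8 =308
r42=101010 pc3: +8 =316
r43=101011 pc4: +16 =332
r44=101100 pc3: +8 =340
r45=101101 pc4: +16 =356
r46=101110 pc4: +16 =372
r47=101111 pc5: +32 =404
r48=110000 pc2: +4 =408
r49=110001 pc3: +8 =416
r50=110010 pc3: +8 =424
r51=110011 pc4: +16 =440
r52=110100 pc3: +8 =448
r53=110101 pc4: +16 =464
r54=110110 pc4: +16 =480
r55=110111 pc5: +32 =512
r56=111000 pc3: +8 =520
r57=111001 pc4: +16 =536
r58=111010 pc4: +16 =552
r59=111011 pc5: +32 =584
r60=111100 pc4: +16 =600
r61=111101 pc5: +32 =632
r62=111110 pc5: +32 =664
r63=111111 pc6: +64 =728
r64=1000000 pc1: +2 =730
r65=1000001 pc2: +4 =734
r66=1000010 pc2: +4 =738
r67=1000011 pc3: +8 =746
r68=1000100 pc2: +4 =750
r69=1000101 pc3: +8 =758
r70=1000110 pc3: +8 =766

Answer: 766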